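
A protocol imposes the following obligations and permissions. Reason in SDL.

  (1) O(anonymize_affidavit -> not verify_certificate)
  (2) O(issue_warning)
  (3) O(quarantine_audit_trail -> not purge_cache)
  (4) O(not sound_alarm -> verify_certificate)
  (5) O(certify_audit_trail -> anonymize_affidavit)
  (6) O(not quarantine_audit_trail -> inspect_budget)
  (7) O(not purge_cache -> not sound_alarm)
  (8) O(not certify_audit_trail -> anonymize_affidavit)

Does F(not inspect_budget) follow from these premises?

Yes

Premises 8 and 5 cover both cases: O(not certify_audit_trail -> anonymize_affidavit) and O(certify_audit_trail -> anonymize_affidavit). Since not certify_audit_trail ∨ certify_audit_trail is a tautology, O(anonymize_affidavit) follows.
Applying K to premise 1 (O(anonymize_affidavit -> not verify_certificate)) and O(anonymize_affidavit) yields O(not verify_certificate).
Premise 4 is O(not sound_alarm -> verify_certificate); contrapositively O(not verify_certificate -> sound_alarm). Since O(not verify_certificate) holds, K gives O(sound_alarm).
The contrapositive of premise 7 (O(not purge_cache -> not sound_alarm)) is O(sound_alarm -> purge_cache), and O(sound_alarm) is already established, so O(purge_cache).
The contrapositive of premise 3 (O(quarantine_audit_trail -> not purge_cache)) is O(purge_cache -> not quarantine_audit_trail), and O(purge_cache) is already established, so O(not quarantine_audit_trail).
Applying K to premise 6 (O(not quarantine_audit_trail -> inspect_budget)) and O(not quarantine_audit_trail) yields O(inspect_budget).
Premise 2 does not contribute to this derivation.
So O(inspect_budget) holds, i.e. F(not inspect_budget). The claim follows.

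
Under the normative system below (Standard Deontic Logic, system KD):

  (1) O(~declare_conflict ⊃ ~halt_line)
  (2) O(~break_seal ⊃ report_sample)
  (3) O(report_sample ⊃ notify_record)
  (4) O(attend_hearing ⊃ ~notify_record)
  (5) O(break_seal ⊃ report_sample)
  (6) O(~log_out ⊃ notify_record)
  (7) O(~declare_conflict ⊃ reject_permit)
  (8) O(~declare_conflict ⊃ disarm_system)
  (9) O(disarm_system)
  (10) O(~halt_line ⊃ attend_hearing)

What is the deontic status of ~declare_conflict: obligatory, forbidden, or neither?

Premises 2 and 5 cover both cases: O(~break_seal ⊃ report_sample) and O(break_seal ⊃ report_sample). Since ~break_seal ∨ break_seal is a tautology, O(report_sample) follows.
Premise 3 is O(report_sample ⊃ notify_record); since O(report_sample), deontic closure gives O(notify_record).
Premise 4, O(attend_hearing ⊃ ~notify_record), contraposes to O(notify_record ⊃ ~attend_hearing); with O(notify_record) we get O(~attend_hearing).
Premise 10, O(~halt_line ⊃ attend_hearing), contraposes to O(~attend_hearing ⊃ halt_line); with O(~attend_hearing) we get O(halt_line).
Premise 1, O(~declare_conflict ⊃ ~halt_line), contraposes to O(halt_line ⊃ declare_conflict); with O(halt_line) we get O(declare_conflict).
Premises 6, 7, 8, 9 do not contribute to this derivation.
Thus O(declare_conflict), which is F(~declare_conflict): ~declare_conflict is forbidden.

Forbidden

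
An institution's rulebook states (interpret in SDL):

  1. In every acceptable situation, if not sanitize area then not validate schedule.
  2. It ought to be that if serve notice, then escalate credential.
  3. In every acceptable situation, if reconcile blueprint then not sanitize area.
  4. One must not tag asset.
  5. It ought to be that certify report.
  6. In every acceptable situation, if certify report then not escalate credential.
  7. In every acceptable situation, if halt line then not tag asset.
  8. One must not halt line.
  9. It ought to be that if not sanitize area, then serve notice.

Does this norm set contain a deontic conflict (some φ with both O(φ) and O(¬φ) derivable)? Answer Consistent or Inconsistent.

Consistent

Premise 7 is O(halt_line → ¬tag_asset); even if O(¬tag_asset) held, inferring O(halt_line) would be affirming the consequent — invalid.
So O(halt_line) is not derivable, and the apparent clash with O(¬halt_line) does not arise.
A world satisfying every obligation exists (e.g. certify_report=true, escalate_credential=false, halt_line=false, reconcile_blueprint=false, sanitize_area=true, serve_notice=false, tag_asset=false, validate_schedule=false); no atom is both obligatory and forbidden, so the set is consistent.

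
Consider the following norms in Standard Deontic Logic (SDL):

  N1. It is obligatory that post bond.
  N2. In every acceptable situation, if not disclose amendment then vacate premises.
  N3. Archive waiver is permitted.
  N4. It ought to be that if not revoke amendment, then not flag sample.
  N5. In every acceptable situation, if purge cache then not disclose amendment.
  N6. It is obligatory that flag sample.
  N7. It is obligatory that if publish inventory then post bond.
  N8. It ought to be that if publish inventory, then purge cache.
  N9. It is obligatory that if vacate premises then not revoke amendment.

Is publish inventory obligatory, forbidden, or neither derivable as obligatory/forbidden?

Forbidden

Premise 6 states O(flag_sample) outright.
Premise 4, O(¬revoke_amendment → ¬flag_sample), contraposes to O(flag_sample → revoke_amendment); with O(flag_sample) we get O(revoke_amendment).
The contrapositive of premise 9 (O(vacate_premises → ¬revoke_amendment)) is O(revoke_amendment → ¬vacate_premises), and O(revoke_amendment) is already established, so O(¬vacate_premises).
Premise 2 is O(¬disclose_amendment → vacate_premises); contrapositively O(¬vacate_premises → disclose_amendment). Since O(¬vacate_premises) holds, K gives O(disclose_amendment).
Premise 5 is O(purge_cache → ¬disclose_amendment); contrapositively O(disclose_amendment → ¬purge_cache). Since O(disclose_amendment) holds, K gives O(¬purge_cache).
Premise 8, O(publish_inventory → purge_cache), contraposes to O(¬purge_cache → ¬publish_inventory); with O(¬purge_cache) we get O(¬publish_inventory).
Premises 1, 3, 7 do not contribute to this derivation.
Thus O(¬publish_inventory), which is F(publish_inventory): publish_inventory is forbidden.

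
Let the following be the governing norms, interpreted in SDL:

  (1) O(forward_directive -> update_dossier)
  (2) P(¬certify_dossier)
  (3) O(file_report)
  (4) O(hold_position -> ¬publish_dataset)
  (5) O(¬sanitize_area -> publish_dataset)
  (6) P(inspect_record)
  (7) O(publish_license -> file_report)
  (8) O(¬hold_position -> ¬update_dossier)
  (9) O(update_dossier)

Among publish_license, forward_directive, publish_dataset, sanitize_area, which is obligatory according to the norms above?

sanitize_area

Premise 9 gives O(update_dossier).
Premise 8 is O(¬hold_position -> ¬update_dossier); contrapositively O(update_dossier -> hold_position). Since O(update_dossier) holds, K gives O(hold_position).
Applying K to premise 4 (O(hold_position -> ¬publish_dataset)) and O(hold_position) yields O(¬publish_dataset).
The contrapositive of premise 5 (O(¬sanitize_area -> publish_dataset)) is O(¬publish_dataset -> sanitize_area), and O(¬publish_dataset) is already established, so O(sanitize_area).
So O(sanitize_area) holds — sanitize_area is obligatory. None of the other listed options is made obligatory by any chain of premises.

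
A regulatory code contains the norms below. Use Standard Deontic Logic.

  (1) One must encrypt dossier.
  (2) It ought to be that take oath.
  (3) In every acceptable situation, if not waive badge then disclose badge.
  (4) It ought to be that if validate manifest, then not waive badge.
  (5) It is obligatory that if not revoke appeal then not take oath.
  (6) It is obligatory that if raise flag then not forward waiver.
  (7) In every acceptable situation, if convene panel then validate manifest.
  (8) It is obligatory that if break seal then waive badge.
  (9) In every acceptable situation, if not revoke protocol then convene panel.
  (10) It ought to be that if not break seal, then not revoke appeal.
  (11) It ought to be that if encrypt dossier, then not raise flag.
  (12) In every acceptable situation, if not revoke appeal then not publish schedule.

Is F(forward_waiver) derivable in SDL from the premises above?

Premise 6 is O(raise_flag → ¬forward_waiver), but O(raise_flag) is not derivable from the premises, so it does not yield O(¬forward_waiver).
No other premise forces O(¬forward_waiver). An ideal world satisfying every premise can still have forward_waiver true, so F(forward_waiver) is not derivable.

No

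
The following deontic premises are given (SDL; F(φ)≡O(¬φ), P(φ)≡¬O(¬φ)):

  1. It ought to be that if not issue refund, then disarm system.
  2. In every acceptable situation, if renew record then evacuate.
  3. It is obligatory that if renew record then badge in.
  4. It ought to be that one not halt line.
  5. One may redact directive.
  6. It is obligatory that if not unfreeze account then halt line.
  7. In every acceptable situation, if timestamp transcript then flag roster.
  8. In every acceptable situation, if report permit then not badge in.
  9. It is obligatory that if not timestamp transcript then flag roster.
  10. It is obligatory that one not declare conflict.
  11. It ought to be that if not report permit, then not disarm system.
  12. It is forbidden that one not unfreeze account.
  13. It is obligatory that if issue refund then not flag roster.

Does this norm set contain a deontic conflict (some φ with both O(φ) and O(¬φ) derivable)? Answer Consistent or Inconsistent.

Premise 6 is O(¬unfreeze_account → halt_line), but O(¬unfreeze_account) is not derivable from the premises, so it does not yield O(halt_line).
So O(halt_line) is not derivable, and the apparent clash with O(¬halt_line) does not arise.
A world satisfying every obligation exists (e.g. badge_in=false, declare_conflict=false, disarm_system=true, evacuate=false, flag_roster=true, halt_line=false, issue_refund=false, redact_directive=false, renew_record=false, report_permit=true, timestamp_transcript=false, unfreeze_account=true); no atom is both obligatory and forbidden, so the set is consistent.

Consistent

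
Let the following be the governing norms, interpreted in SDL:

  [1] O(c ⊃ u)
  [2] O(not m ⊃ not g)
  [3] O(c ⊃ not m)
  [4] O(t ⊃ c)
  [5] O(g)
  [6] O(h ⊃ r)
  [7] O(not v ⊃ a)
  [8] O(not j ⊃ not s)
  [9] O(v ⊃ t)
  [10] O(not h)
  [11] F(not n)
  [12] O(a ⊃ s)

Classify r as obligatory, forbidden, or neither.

Neither

Premise 6 is O(h ⊃ r), but O(h) is not derivable from the premises, so it does not yield O(r).
No premise or chain of K-axiom applications forces O(r), and none forces O(not r). So r is neither obligatory nor forbidden under these norms.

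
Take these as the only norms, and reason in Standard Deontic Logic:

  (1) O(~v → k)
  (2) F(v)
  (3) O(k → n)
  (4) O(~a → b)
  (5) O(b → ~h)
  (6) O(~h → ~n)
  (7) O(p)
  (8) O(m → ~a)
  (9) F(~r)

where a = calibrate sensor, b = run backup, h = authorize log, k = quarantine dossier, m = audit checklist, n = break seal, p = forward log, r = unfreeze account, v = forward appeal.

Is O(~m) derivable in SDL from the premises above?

Yes

Premise 2, F(v), is equivalent to O(~v).
Premise 1 is O(~v → k); since O(~v), deontic closure gives O(k).
Premise 3 is O(k → n); since O(k), deontic closure gives O(n).
The contrapositive of premise 6 (O(~h → ~n)) is O(n → h), and O(n) is already established, so O(h).
Premise 5, O(b → ~h), contraposes to O(h → ~b); with O(h) we get O(~b).
The contrapositive of premise 4 (O(~a → b)) is O(~b → a), and O(~b) is already established, so O(a).
Premise 8, O(m → ~a), contraposes to O(a → ~m); with O(a) we get O(~m).
Premises 7, 9 do not contribute to this derivation.
So O(~m) follows.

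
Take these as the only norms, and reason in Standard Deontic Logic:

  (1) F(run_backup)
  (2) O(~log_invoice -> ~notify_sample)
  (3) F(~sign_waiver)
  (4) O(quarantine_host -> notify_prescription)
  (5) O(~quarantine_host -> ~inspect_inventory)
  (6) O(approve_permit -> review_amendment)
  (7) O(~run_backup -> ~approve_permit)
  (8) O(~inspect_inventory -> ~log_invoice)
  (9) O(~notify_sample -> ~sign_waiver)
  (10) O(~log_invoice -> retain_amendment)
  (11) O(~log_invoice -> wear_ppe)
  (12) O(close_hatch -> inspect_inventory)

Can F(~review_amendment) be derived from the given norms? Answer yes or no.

No

Premise 6 is O(approve_permit -> review_amendment), but O(approve_permit) is not derivable from the premises, so it does not yield O(review_amendment).
No other premise forces O(review_amendment). An ideal world satisfying every premise can still have ~review_amendment true, so F(~review_amendment) is not derivable.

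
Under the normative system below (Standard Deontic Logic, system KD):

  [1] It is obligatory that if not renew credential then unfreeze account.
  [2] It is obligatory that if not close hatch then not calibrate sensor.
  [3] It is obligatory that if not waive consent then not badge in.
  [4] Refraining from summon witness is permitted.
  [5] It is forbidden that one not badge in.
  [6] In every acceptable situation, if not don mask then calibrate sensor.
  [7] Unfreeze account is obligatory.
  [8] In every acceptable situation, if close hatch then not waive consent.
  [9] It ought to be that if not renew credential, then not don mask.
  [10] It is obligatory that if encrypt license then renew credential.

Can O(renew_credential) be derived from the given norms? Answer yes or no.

Premise 5, F(¬badge_in), is equivalent to O(badge_in).
Premise 3, O(¬waive_consent → ¬badge_in), contraposes to O(badge_in → waive_consent); with O(badge_in) we get O(waive_consent).
Premise 8 is O(close_hatch → ¬waive_consent); contrapositively O(waive_consent → ¬close_hatch). Since O(waive_consent) holds, K gives O(¬close_hatch).
Applying K to premise 2 (O(¬close_hatch → ¬calibrate_sensor)) and O(¬close_hatch) yields O(¬calibrate_sensor).
Premise 6, O(¬don_mask → calibrate_sensor), contraposes to O(¬calibrate_sensor → don_mask); with O(¬calibrate_sensor) we get O(don_mask).
The contrapositive of premise 9 (O(¬renew_credential → ¬don_mask)) is O(don_mask → renew_credential), and O(don_mask) is already established, so O(renew_credential).
Premises 1, 4, 7, 10 do not contribute to this derivation.
So O(renew_credential) follows.

Yes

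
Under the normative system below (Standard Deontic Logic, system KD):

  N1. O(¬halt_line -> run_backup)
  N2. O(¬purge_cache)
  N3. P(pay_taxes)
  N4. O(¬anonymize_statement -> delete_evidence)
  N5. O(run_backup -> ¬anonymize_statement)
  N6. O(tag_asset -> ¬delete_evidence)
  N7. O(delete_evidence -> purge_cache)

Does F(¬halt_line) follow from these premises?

From premise 2 we have O(¬purge_cache).
Premise 7 is O(delete_evidence -> purge_cache); contrapositively O(¬purge_cache -> ¬delete_evidence). Since O(¬purge_cache) holds, K gives O(¬delete_evidence).
Premise 4, O(¬anonymize_statement -> delete_evidence), contraposes to O(¬delete_evidence -> anonymize_statement); with O(¬delete_evidence) we get O(anonymize_statement).
The contrapositive of premise 5 (O(run_backup -> ¬anonymize_statement)) is O(anonymize_statement -> ¬run_backup), and O(anonymize_statement) is already established, so O(¬run_backup).
Premise 1 is O(¬halt_line -> run_backup); contrapositively O(¬run_backup -> halt_line). Since O(¬run_backup) holds, K gives O(halt_line).
Premises 3, 6 do not contribute to this derivation.
So O(halt_line) holds, i.e. F(¬halt_line). The claim follows.

Yes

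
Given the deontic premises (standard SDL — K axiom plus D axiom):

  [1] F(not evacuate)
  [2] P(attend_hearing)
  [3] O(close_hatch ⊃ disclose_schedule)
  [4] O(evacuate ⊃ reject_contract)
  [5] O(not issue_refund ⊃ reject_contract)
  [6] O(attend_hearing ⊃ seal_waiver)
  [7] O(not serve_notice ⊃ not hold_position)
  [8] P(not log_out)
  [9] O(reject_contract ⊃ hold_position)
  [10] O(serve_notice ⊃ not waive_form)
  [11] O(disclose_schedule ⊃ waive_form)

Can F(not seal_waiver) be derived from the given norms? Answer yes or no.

No

Premise 6 is O(attend_hearing ⊃ seal_waiver), but O(attend_hearing) is not derivable from the premises (the permission P(attend_hearing) asserts only not O(not attend_hearing), not O(attend_hearing)), so it does not yield O(seal_waiver).
No other premise forces O(seal_waiver). An ideal world satisfying every premise can still have not seal_waiver true, so F(not seal_waiver) is not derivable.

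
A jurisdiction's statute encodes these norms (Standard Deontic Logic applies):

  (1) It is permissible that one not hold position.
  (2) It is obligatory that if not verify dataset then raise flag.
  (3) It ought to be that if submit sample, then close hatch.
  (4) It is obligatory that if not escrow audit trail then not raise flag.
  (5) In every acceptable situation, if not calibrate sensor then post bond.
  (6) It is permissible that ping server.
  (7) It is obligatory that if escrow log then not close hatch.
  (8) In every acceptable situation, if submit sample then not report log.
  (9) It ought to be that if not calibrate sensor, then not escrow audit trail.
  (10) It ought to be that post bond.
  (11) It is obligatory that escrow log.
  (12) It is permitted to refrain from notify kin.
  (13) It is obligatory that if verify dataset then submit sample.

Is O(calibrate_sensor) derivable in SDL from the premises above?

From premise 11 we have O(escrow_log).
From O(escrow_log) and premise 7, O(escrow_log → ¬close_hatch), we obtain O(¬close_hatch).
The contrapositive of premise 3 (O(submit_sample → close_hatch)) is O(¬close_hatch → ¬submit_sample), and O(¬close_hatch) is already established, so O(¬submit_sample).
Premise 13 is O(verify_dataset → submit_sample); contrapositively O(¬submit_sample → ¬verify_dataset). Since O(¬submit_sample) holds, K gives O(¬verify_dataset).
Premise 2 is O(¬verify_dataset → raise_flag); since O(¬verify_dataset), deontic closure gives O(raise_flag).
The contrapositive of premise 4 (O(¬escrow_audit_trail → ¬raise_flag)) is O(raise_flag → escrow_audit_trail), and O(raise_flag) is already established, so O(escrow_audit_trail).
Premise 9 is O(¬calibrate_sensor → ¬escrow_audit_trail); contrapositively O(escrow_audit_trail → calibrate_sensor). Since O(escrow_audit_trail) holds, K gives O(calibrate_sensor).
Premises 1, 5, 6, 8, 10, 12 do not contribute to this derivation.
So O(calibrate_sensor) follows.

Yes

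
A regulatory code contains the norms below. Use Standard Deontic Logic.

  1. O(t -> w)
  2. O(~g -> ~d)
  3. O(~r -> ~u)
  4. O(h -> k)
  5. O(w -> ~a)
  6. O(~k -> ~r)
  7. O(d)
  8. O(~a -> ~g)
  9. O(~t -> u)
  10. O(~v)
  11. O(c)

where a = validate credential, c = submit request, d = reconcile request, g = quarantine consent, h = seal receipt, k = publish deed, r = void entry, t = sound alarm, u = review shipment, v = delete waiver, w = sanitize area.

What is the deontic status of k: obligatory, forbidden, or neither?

Premise 7 states O(d) outright.
Premise 2 is O(~g -> ~d); contrapositively O(d -> g). Since O(d) holds, K gives O(g).
Premise 8 is O(~a -> ~g); contrapositively O(g -> a). Since O(g) holds, K gives O(a).
Premise 5 is O(w -> ~a); contrapositively O(a -> ~w). Since O(a) holds, K gives O(~w).
Premise 1 is O(t -> w); contrapositively O(~w -> ~t). Since O(~w) holds, K gives O(~t).
Applying K to premise 9 (O(~t -> u)) and O(~t) yields O(u).
The contrapositive of premise 3 (O(~r -> ~u)) is O(u -> r), and O(u) is already established, so O(r).
Premise 6 is O(~k -> ~r); contrapositively O(r -> k). Since O(r) holds, K gives O(k).
Premises 4, 10, 11 do not contribute to this derivation.
Hence k is obligatory.

Obligatory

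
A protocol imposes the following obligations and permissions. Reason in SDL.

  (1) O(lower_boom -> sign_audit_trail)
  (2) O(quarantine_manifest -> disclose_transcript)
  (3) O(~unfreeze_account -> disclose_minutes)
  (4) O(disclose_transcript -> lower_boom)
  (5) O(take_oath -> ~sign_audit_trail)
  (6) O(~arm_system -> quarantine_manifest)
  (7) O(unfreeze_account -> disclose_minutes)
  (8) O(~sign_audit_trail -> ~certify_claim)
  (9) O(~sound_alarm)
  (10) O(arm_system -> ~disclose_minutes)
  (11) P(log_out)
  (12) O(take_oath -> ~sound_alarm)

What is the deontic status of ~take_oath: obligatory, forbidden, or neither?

Premises 7 and 3 cover both cases: O(unfreeze_account -> disclose_minutes) and O(~unfreeze_account -> disclose_minutes). Since unfreeze_account ∨ ~unfreeze_account is a tautology, O(disclose_minutes) follows.
Premise 10 is O(arm_system -> ~disclose_minutes); contrapositively O(disclose_minutes -> ~arm_system). Since O(disclose_minutes) holds, K gives O(~arm_system).
Applying K to premise 6 (O(~arm_system -> quarantine_manifest)) and O(~arm_system) yields O(quarantine_manifest).
Applying K to premise 2 (O(quarantine_manifest -> disclose_transcript)) and O(quarantine_manifest) yields O(disclose_transcript).
From O(disclose_transcript) and premise 4, O(disclose_transcript -> lower_boom), we obtain O(lower_boom).
Premise 1 is O(lower_boom -> sign_audit_trail); since O(lower_boom), deontic closure gives O(sign_audit_trail).
Premise 5 is O(take_oath -> ~sign_audit_trail); contrapositively O(sign_audit_trail -> ~take_oath). Since O(sign_audit_trail) holds, K gives O(~take_oath).
Premises 8, 9, 11, 12 do not contribute to this derivation.
Hence ~take_oath is obligatory.

Obligatory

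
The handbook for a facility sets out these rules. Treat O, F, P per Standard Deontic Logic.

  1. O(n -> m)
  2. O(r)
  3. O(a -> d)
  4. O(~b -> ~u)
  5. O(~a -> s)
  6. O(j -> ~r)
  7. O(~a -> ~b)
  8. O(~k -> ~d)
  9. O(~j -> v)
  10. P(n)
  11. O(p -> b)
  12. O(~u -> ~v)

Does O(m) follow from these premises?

Premise 1 is O(n -> m), but O(n) is not derivable from the premises (the permission P(n) asserts only ~O(~n), not O(n)), so it does not yield O(m).
No other premise forces O(m). An ideal world satisfying every premise can still have m false, so O(m) is not derivable.

No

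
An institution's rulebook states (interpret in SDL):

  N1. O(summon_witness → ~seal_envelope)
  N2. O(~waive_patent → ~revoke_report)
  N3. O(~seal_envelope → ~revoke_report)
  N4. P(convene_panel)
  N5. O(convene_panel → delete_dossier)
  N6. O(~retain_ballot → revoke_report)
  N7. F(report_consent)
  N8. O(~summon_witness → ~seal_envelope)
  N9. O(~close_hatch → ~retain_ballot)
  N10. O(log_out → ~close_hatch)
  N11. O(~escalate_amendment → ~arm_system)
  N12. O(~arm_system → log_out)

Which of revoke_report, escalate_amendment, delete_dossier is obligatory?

Premises 8 and 1 are O(~summon_witness → ~seal_envelope) and O(summon_witness → ~seal_envelope); every ideal world satisfies ~summon_witness or summon_witness, so in either case ~seal_envelope holds — hence O(~seal_envelope).
From O(~seal_envelope) and premise 3, O(~seal_envelope → ~revoke_report), we obtain O(~revoke_report).
Premise 6, O(~retain_ballot → revoke_report), contraposes to O(~revoke_report → retain_ballot); with O(~revoke_report) we get O(retain_ballot).
Premise 9, O(~close_hatch → ~retain_ballot), contraposes to O(retain_ballot → close_hatch); with O(retain_ballot) we get O(close_hatch).
The contrapositive of premise 10 (O(log_out → ~close_hatch)) is O(close_hatch → ~log_out), and O(close_hatch) is already established, so O(~log_out).
Premise 12 is O(~arm_system → log_out); contrapositively O(~log_out → arm_system). Since O(~log_out) holds, K gives O(arm_system).
Premise 11, O(~escalate_amendment → ~arm_system), contraposes to O(arm_system → escalate_amendment); with O(arm_system) we get O(escalate_amendment).
So O(escalate_amendment) holds — escalate_amendment is obligatory. None of the other listed options is made obligatory by any chain of premises.

escalate_amendment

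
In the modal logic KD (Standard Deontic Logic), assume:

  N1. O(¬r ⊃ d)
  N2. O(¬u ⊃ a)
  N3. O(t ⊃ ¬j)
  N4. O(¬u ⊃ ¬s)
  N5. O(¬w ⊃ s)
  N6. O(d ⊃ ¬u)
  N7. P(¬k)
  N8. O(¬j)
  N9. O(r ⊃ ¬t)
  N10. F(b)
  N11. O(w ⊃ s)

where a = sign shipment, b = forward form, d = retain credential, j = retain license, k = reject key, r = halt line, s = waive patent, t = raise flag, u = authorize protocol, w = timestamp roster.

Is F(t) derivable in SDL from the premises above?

By case analysis on ¬w: premise 5 gives O(¬w ⊃ s) and premise 11 gives O(w ⊃ s), so O(s) either way.
Premise 4, O(¬u ⊃ ¬s), contraposes to O(s ⊃ u); with O(s) we get O(u).
Premise 6, O(d ⊃ ¬u), contraposes to O(u ⊃ ¬d); with O(u) we get O(¬d).
Premise 1 is O(¬r ⊃ d); contrapositively O(¬d ⊃ r). Since O(¬d) holds, K gives O(r).
With premise 9, O(r ⊃ ¬t), the K-axiom yields O(¬t).
Premises 2, 3, 7, 8, 10 do not contribute to this derivation.
So O(¬t) holds, i.e. F(t). The claim follows.

Yes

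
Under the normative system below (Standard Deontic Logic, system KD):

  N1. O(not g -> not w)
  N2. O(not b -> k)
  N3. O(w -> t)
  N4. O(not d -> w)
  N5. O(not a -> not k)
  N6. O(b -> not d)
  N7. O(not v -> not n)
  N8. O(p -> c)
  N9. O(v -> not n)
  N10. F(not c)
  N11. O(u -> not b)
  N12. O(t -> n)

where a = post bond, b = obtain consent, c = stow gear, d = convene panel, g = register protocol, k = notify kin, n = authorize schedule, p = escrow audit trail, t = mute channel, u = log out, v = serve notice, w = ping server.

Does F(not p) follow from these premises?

Premise 8 is O(p -> c); even if O(c) held, inferring O(p) would be affirming the consequent — invalid.
No other premise forces O(p). An ideal world satisfying every premise can still have not p true, so F(not p) is not derivable.

No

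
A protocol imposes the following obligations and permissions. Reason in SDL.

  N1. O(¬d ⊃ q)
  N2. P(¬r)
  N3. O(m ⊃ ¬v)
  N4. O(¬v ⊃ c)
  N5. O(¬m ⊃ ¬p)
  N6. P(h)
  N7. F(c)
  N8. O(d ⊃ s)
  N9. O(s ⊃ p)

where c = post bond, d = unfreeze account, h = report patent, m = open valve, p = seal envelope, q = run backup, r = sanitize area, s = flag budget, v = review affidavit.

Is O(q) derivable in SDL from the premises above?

Premise 7 is F(c), i.e. O(¬c).
Premise 4 is O(¬v ⊃ c); contrapositively O(¬c ⊃ v). Since O(¬c) holds, K gives O(v).
Premise 3, O(m ⊃ ¬v), contraposes to O(v ⊃ ¬m); with O(v) we get O(¬m).
Applying K to premise 5 (O(¬m ⊃ ¬p)) and O(¬m) yields O(¬p).
The contrapositive of premise 9 (O(s ⊃ p)) is O(¬p ⊃ ¬s), and O(¬p) is already established, so O(¬s).
Premise 8, O(d ⊃ s), contraposes to O(¬s ⊃ ¬d); with O(¬s) we get O(¬d).
Premise 1 is O(¬d ⊃ q); since O(¬d), deontic closure gives O(q).
Premises 2, 6 do not contribute to this derivation.
So O(q) follows.

Yes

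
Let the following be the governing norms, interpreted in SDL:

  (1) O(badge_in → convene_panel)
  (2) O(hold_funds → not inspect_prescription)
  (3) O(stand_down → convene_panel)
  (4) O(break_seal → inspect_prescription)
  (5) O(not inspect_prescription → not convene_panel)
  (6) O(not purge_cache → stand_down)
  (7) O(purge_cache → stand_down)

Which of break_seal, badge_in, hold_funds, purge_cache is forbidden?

hold_funds

Premises 7 and 6 are O(purge_cache → stand_down) and O(not purge_cache → stand_down); every ideal world satisfies purge_cache or not purge_cache, so in either case stand_down holds — hence O(stand_down).
Premise 3 is O(stand_down → convene_panel); since O(stand_down), deontic closure gives O(convene_panel).
Premise 5, O(not inspect_prescription → not convene_panel), contraposes to O(convene_panel → inspect_prescription); with O(convene_panel) we get O(inspect_prescription).
Premise 2, O(hold_funds → not inspect_prescription), contraposes to O(inspect_prescription → not hold_funds); with O(inspect_prescription) we get O(not hold_funds).
So O(not hold_funds) holds, i.e. hold_funds is forbidden. None of the other listed options is forbidden under the premises.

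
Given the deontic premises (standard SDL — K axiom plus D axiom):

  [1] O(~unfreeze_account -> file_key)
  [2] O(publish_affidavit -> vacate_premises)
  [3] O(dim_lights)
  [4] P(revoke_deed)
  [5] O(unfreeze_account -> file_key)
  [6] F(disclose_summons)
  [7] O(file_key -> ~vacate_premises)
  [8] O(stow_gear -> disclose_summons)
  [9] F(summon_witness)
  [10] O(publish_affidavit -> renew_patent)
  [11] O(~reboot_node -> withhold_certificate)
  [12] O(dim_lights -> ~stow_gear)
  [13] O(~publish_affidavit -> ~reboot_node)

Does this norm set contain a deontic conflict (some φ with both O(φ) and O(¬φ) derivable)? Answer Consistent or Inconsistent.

Consistent

Premise 8 is O(stow_gear -> disclose_summons), but O(stow_gear) is not derivable from the premises, so it does not yield O(disclose_summons).
So O(disclose_summons) is not derivable, and the apparent clash with O(~disclose_summons) does not arise.
A world satisfying every obligation exists (e.g. dim_lights=true, disclose_summons=false, file_key=true, publish_affidavit=false, reboot_node=false, renew_patent=false, revoke_deed=false, stow_gear=false, summon_witness=false, unfreeze_account=false, vacate_premises=false, withhold_certificate=true); no atom is both obligatory and forbidden, so the set is consistent.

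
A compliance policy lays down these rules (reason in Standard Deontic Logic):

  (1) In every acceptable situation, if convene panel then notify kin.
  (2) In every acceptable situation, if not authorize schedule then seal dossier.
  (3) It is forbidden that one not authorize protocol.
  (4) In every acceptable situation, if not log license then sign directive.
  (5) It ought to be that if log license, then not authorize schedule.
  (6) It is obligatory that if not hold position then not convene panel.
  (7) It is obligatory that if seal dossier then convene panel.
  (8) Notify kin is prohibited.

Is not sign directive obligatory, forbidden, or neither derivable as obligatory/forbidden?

F(notify_kin) at premise 8 means O(¬notify_kin).
The contrapositive of premise 1 (O(convene_panel → notify_kin)) is O(¬notify_kin → ¬convene_panel), and O(¬notify_kin) is already established, so O(¬convene_panel).
Premise 7, O(seal_dossier → convene_panel), contraposes to O(¬convene_panel → ¬seal_dossier); with O(¬convene_panel) we get O(¬seal_dossier).
Premise 2, O(¬authorize_schedule → seal_dossier), contraposes to O(¬seal_dossier → authorize_schedule); with O(¬seal_dossier) we get O(authorize_schedule).
Premise 5, O(log_license → ¬authorize_schedule), contraposes to O(authorize_schedule → ¬log_license); with O(authorize_schedule) we get O(¬log_license).
From O(¬log_license) and premise 4, O(¬log_license → sign_directive), we obtain O(sign_directive).
Premises 3, 6 do not contribute to this derivation.
Thus O(sign_directive), which is F(¬sign_directive): ¬sign_directive is forbidden.

Forbidden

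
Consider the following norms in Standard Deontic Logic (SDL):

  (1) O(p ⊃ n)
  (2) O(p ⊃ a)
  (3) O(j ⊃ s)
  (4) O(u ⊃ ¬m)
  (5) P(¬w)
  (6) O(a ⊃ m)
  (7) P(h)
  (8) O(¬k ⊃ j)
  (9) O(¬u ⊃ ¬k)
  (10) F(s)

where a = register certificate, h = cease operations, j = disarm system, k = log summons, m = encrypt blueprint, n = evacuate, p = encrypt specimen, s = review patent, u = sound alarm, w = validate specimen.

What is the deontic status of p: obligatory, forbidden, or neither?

Forbidden

F(s) at premise 10 means O(¬s).
The contrapositive of premise 3 (O(j ⊃ s)) is O(¬s ⊃ ¬j), and O(¬s) is already established, so O(¬j).
Premise 8 is O(¬k ⊃ j); contrapositively O(¬j ⊃ k). Since O(¬j) holds, K gives O(k).
Premise 9, O(¬u ⊃ ¬k), contraposes to O(k ⊃ u); with O(k) we get O(u).
With premise 4, O(u ⊃ ¬m), the K-axiom yields O(¬m).
The contrapositive of premise 6 (O(a ⊃ m)) is O(¬m ⊃ ¬a), and O(¬m) is already established, so O(¬a).
The contrapositive of premise 2 (O(p ⊃ a)) is O(¬a ⊃ ¬p), and O(¬a) is already established, so O(¬p).
Premises 1, 5, 7 do not contribute to this derivation.
Thus O(¬p), which is F(p): p is forbidden.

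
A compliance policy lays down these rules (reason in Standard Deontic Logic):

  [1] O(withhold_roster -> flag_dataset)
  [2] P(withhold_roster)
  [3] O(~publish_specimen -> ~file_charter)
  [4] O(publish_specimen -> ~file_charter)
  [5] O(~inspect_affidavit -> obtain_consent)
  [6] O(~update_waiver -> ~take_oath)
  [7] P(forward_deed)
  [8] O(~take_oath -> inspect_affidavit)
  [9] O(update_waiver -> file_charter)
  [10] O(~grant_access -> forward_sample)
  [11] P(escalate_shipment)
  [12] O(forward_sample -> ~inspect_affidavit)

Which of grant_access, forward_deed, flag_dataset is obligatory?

grant_access

Premises 3 and 4 are O(~publish_specimen -> ~file_charter) and O(publish_specimen -> ~file_charter); every ideal world satisfies ~publish_specimen or publish_specimen, so in either case ~file_charter holds — hence O(~file_charter).
Premise 9 is O(update_waiver -> file_charter); contrapositively O(~file_charter -> ~update_waiver). Since O(~file_charter) holds, K gives O(~update_waiver).
Applying K to premise 6 (O(~update_waiver -> ~take_oath)) and O(~update_waiver) yields O(~take_oath).
From O(~take_oath) and premise 8, O(~take_oath -> inspect_affidavit), we obtain O(inspect_affidavit).
Premise 12 is O(forward_sample -> ~inspect_affidavit); contrapositively O(inspect_affidavit -> ~forward_sample). Since O(inspect_affidavit) holds, K gives O(~forward_sample).
The contrapositive of premise 10 (O(~grant_access -> forward_sample)) is O(~forward_sample -> grant_access), and O(~forward_sample) is already established, so O(grant_access).
So O(grant_access) holds — grant_access is obligatory. None of the other listed options is made obligatory by any chain of premises.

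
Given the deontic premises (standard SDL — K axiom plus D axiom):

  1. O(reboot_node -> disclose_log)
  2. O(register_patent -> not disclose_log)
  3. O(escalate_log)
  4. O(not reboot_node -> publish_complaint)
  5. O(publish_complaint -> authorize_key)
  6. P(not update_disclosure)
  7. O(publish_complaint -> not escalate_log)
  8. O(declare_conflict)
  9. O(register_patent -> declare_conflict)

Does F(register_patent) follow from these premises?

Yes

Premise 3 states O(escalate_log) outright.
Premise 7, O(publish_complaint -> not escalate_log), contraposes to O(escalate_log -> not publish_complaint); with O(escalate_log) we get O(not publish_complaint).
Premise 4, O(not reboot_node -> publish_complaint), contraposes to O(not publish_complaint -> reboot_node); with O(not publish_complaint) we get O(reboot_node).
Premise 1 is O(reboot_node -> disclose_log); since O(reboot_node), deontic closure gives O(disclose_log).
Premise 2 is O(register_patent -> not disclose_log); contrapositively O(disclose_log -> not register_patent). Since O(disclose_log) holds, K gives O(not register_patent).
Premises 5, 6, 8, 9 do not contribute to this derivation.
So O(not register_patent) holds, i.e. F(register_patent). The claim follows.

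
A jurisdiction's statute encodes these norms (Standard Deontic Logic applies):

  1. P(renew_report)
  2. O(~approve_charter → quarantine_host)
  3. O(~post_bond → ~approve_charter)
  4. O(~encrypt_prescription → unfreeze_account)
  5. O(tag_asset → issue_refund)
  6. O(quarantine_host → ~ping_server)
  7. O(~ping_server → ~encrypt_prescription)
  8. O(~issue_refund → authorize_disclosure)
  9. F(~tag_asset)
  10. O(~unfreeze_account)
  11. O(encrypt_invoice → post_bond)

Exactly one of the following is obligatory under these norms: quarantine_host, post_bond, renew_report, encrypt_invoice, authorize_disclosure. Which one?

post_bond

Premise 10 states O(~unfreeze_account) outright.
Premise 4 is O(~encrypt_prescription → unfreeze_account); contrapositively O(~unfreeze_account → encrypt_prescription). Since O(~unfreeze_account) holds, K gives O(encrypt_prescription).
The contrapositive of premise 7 (O(~ping_server → ~encrypt_prescription)) is O(encrypt_prescription → ping_server), and O(encrypt_prescription) is already established, so O(ping_server).
The contrapositive of premise 6 (O(quarantine_host → ~ping_server)) is O(ping_server → ~quarantine_host), and O(ping_server) is already established, so O(~quarantine_host).
The contrapositive of premise 2 (O(~approve_charter → quarantine_host)) is O(~quarantine_host → approve_charter), and O(~quarantine_host) is already established, so O(approve_charter).
The contrapositive of premise 3 (O(~post_bond → ~approve_charter)) is O(approve_charter → post_bond), and O(approve_charter) is already established, so O(post_bond).
So O(post_bond) holds — post_bond is obligatory. None of the other listed options is made obligatory by any chain of premises.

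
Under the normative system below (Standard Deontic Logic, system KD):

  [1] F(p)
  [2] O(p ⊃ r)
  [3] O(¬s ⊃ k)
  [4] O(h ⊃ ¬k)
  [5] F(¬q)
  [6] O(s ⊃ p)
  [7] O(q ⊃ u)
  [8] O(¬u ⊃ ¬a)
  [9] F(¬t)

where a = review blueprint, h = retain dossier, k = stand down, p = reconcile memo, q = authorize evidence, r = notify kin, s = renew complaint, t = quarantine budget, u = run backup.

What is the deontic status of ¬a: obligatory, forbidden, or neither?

Neither

Premise 8 is O(¬u ⊃ ¬a), but O(¬u) is not derivable from the premises, so it does not yield O(¬a).
No premise or chain of K-axiom applications forces O(¬a), and none forces O(a). So ¬a is neither obligatory nor forbidden under these norms.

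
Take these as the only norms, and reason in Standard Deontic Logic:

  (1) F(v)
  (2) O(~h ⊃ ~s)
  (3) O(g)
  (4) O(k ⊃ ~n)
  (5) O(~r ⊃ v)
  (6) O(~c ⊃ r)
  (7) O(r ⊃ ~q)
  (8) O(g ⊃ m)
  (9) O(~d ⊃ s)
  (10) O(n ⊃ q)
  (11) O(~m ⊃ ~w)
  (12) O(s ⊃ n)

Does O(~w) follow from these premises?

No

Premise 11 is O(~m ⊃ ~w), but O(~m) is not derivable from the premises, so it does not yield O(~w).
No other premise forces O(~w). An ideal world satisfying every premise can still have ~w false, so O(~w) is not derivable.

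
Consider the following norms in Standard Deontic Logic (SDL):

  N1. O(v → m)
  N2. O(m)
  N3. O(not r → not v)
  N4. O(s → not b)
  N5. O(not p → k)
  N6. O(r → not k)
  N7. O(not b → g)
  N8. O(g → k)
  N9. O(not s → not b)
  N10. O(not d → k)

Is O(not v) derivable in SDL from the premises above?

Premises 9 and 4 are O(not s → not b) and O(s → not b); every ideal world satisfies not s or s, so in either case not b holds — hence O(not b).
Applying K to premise 7 (O(not b → g)) and O(not b) yields O(g).
With premise 8, O(g → k), the K-axiom yields O(k).
Premise 6 is O(r → not k); contrapositively O(k → not r). Since O(k) holds, K gives O(not r).
Premise 3 is O(not r → not v); since O(not r), deontic closure gives O(not v).
Premises 1, 2, 5, 10 do not contribute to this derivation.
So O(not v) follows.

Yes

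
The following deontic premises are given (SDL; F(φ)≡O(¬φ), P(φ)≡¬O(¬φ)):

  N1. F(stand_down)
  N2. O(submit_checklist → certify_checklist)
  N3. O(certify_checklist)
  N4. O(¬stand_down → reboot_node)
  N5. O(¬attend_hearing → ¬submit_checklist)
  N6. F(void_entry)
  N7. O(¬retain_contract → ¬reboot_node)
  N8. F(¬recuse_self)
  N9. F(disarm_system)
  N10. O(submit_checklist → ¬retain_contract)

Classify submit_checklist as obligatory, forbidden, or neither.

Premise 1 is F(stand_down), i.e. O(¬stand_down).
With premise 4, O(¬stand_down → reboot_node), the K-axiom yields O(reboot_node).
Premise 7, O(¬retain_contract → ¬reboot_node), contraposes to O(reboot_node → retain_contract); with O(reboot_node) we get O(retain_contract).
Premise 10, O(submit_checklist → ¬retain_contract), contraposes to O(retain_contract → ¬submit_checklist); with O(retain_contract) we get O(¬submit_checklist).
Premises 2, 3, 5, 6, 8, 9 do not contribute to this derivation.
Thus O(¬submit_checklist), which is F(submit_checklist): submit_checklist is forbidden.

Forbidden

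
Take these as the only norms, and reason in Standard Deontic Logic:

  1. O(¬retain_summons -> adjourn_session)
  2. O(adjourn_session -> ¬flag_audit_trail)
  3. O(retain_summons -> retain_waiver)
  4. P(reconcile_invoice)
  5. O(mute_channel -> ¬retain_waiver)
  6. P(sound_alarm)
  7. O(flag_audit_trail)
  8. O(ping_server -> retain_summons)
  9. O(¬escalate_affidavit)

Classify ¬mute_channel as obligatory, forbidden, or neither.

Premise 7 gives O(flag_audit_trail).
Premise 2 is O(adjourn_session -> ¬flag_audit_trail); contrapositively O(flag_audit_trail -> ¬adjourn_session). Since O(flag_audit_trail) holds, K gives O(¬adjourn_session).
Premise 1 is O(¬retain_summons -> adjourn_session); contrapositively O(¬adjourn_session -> retain_summons). Since O(¬adjourn_session) holds, K gives O(retain_summons).
Applying K to premise 3 (O(retain_summons -> retain_waiver)) and O(retain_summons) yields O(retain_waiver).
Premise 5 is O(mute_channel -> ¬retain_waiver); contrapositively O(retain_waiver -> ¬mute_channel). Since O(retain_waiver) holds, K gives O(¬mute_channel).
Premises 4, 6, 8, 9 do not contribute to this derivation.
Hence ¬mute_channel is obligatory.

Obligatory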